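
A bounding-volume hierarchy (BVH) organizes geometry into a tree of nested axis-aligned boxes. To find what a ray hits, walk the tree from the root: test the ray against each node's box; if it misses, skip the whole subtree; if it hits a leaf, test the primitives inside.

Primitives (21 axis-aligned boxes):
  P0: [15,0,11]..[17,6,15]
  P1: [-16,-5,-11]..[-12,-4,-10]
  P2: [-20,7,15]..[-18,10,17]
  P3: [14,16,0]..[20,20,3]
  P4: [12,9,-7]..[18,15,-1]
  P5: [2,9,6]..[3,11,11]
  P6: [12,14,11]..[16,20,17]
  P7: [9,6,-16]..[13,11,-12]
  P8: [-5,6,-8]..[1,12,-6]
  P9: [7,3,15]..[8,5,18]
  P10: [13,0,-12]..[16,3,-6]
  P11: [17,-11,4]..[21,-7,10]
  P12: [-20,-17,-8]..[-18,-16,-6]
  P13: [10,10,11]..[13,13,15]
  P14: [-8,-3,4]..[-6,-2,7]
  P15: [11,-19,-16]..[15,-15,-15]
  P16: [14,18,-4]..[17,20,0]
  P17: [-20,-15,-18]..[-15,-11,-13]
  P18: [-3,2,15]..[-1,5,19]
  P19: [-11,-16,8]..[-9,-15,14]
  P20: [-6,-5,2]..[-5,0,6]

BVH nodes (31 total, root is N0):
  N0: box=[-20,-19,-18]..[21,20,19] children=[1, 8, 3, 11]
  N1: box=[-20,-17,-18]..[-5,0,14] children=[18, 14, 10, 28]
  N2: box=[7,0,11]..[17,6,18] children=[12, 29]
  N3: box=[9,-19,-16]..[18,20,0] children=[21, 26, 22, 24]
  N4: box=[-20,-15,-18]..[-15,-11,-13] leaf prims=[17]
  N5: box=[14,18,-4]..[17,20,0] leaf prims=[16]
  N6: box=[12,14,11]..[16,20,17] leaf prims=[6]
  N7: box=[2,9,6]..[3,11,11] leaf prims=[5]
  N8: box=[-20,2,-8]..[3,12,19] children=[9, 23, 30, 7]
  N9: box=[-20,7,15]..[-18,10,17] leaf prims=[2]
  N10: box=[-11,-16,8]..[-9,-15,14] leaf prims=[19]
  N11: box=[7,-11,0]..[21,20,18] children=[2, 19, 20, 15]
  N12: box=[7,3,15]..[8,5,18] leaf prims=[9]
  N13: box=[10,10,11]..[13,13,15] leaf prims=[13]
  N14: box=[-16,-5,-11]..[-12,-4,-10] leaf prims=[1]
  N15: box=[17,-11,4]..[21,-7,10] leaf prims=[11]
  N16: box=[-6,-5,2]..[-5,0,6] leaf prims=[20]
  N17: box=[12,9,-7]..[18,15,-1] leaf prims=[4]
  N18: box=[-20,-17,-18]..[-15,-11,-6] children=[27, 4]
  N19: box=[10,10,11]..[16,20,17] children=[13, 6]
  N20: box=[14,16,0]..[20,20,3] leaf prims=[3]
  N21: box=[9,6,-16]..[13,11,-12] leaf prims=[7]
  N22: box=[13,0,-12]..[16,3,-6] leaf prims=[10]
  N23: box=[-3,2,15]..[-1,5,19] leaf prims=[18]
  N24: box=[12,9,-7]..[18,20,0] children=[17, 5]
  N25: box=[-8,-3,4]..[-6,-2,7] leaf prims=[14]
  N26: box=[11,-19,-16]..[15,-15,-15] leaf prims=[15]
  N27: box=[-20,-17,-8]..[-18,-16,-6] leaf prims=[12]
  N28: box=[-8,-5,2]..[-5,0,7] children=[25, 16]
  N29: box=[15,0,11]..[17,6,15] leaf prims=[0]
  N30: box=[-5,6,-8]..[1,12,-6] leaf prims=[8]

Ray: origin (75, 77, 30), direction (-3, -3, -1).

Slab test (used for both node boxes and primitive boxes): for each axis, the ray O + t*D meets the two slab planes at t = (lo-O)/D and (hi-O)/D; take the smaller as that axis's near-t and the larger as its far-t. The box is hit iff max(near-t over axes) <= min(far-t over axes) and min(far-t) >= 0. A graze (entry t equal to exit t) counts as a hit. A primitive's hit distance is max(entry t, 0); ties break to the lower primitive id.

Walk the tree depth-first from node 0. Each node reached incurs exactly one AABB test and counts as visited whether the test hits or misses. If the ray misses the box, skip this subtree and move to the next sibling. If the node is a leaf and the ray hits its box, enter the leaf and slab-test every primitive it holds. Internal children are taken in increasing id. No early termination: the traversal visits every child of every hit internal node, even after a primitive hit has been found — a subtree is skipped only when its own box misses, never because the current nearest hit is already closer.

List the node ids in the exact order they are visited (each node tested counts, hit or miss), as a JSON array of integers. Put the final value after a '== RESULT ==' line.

Trace the traversal:
N0 x:[18,95/3] y:[19,32] z:[11,48] -> hit [19,95/3], descend [1, 3, 8, 11]
  N1 x:[80/3,95/3] y:[77/3,94/3] z:[16,48] -> hit [80/3,94/3], descend [10, 14, 18, 28]
    N10 x:[28,86/3] y:[92/3,31] z:[16,22] -> miss, prune
    N14 x:[29,91/3] y:[27,82/3] z:[40,41] -> miss, prune
    N18 x:[30,95/3] y:[88/3,94/3] z:[36,48] -> miss, prune
    N28 x:[80/3,83/3] y:[77/3,82/3] z:[23,28] -> hit [80/3,82/3], descend [16, 25]
      N16 x:[80/3,27] y:[77/3,82/3] z:[24,28] -> hit [80/3,27] leaf, test {P20@t=80/3}
      N25 x:[27,83/3] y:[79/3,80/3] z:[23,26] -> miss, prune
  N3 x:[19,22] y:[19,32] z:[30,46] -> miss, prune
  N8 x:[24,95/3] y:[65/3,25] z:[11,38] -> hit [24,25], descend [7, 9, 23, 30]
    N7 x:[24,73/3] y:[22,68/3] z:[19,24] -> miss, prune
    N9 x:[31,95/3] y:[67/3,70/3] z:[13,15] -> miss, prune
    N23 x:[76/3,26] y:[24,25] z:[11,15] -> miss, prune
    N30 x:[74/3,80/3] y:[65/3,71/3] z:[36,38] -> miss, prune
  N11 x:[18,68/3] y:[19,88/3] z:[12,30] -> hit [19,68/3], descend [2, 15, 19, 20]
    N2 x:[58/3,68/3] y:[71/3,77/3] z:[12,19] -> miss, prune
    N15 x:[18,58/3] y:[28,88/3] z:[20,26] -> miss, prune
    N19 x:[59/3,65/3] y:[19,67/3] z:[13,19] -> miss, prune
    N20 x:[55/3,61/3] y:[19,61/3] z:[27,30] -> miss, prune

Summary -> nodes [0, 1, 10, 14, 18, 28, 16, 25, 3, 8, 7, 9, 23, 30, 11, 2, 15, 19, 20]; box-tests=19; leaf-entries=1; first=P20

== RESULT ==
[0, 1, 10, 14, 18, 28, 16, 25, 3, 8, 7, 9, 23, 30, 11, 2, 15, 19, 20]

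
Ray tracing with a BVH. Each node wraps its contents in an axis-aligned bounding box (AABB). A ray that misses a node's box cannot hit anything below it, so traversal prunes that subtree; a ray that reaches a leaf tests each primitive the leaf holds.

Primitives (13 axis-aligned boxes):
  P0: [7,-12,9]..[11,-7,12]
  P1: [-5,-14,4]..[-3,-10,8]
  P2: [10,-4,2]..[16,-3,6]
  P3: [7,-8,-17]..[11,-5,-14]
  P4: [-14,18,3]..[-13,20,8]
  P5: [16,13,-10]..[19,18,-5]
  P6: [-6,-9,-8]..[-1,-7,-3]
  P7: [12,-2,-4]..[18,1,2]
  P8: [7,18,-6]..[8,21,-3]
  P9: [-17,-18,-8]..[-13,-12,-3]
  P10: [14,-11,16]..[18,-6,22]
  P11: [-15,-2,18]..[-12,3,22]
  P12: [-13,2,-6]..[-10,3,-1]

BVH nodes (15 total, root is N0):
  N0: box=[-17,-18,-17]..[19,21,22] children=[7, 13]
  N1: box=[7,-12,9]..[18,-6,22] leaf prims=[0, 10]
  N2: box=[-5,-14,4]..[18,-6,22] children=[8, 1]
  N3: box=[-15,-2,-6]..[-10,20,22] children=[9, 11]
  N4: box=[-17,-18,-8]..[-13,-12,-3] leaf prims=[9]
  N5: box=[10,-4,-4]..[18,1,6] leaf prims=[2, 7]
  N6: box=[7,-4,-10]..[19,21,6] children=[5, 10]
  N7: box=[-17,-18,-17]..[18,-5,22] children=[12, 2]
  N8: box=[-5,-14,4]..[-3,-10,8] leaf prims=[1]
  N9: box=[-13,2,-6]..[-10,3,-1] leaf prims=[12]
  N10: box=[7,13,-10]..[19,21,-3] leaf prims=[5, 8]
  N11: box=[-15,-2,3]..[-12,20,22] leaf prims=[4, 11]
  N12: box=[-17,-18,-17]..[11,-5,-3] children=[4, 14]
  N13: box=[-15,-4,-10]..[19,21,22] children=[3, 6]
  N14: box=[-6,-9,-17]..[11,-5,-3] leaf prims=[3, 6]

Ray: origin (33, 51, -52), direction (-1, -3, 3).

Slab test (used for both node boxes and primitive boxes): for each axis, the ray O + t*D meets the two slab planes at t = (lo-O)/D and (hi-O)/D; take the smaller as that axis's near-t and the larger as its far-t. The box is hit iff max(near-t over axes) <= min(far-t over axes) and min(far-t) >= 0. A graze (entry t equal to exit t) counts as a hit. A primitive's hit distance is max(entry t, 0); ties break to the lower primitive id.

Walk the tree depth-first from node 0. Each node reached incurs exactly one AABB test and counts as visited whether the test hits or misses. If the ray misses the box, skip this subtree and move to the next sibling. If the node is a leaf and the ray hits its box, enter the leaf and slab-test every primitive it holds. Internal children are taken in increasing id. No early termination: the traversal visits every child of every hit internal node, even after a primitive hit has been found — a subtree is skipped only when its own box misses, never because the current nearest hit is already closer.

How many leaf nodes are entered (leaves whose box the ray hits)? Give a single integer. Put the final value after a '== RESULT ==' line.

Walk:
N0 x:[14,50] y:[10,23] z:[35/3,74/3] -> hit [14,23], descend [7, 13]
  N7 x:[15,50] y:[56/3,23] z:[35/3,74/3] -> hit [56/3,23], descend [2, 12]
    N2 x:[15,38] y:[19,65/3] z:[56/3,74/3] -> hit [19,65/3], descend [1, 8]
      N1 x:[15,26] y:[19,21] z:[61/3,74/3] -> hit [61/3,21] leaf, test {P0(miss), P10(miss)}
      N8 x:[36,38] y:[61/3,65/3] z:[56/3,20] -> miss, prune
    N12 x:[22,50] y:[56/3,23] z:[35/3,49/3] -> miss, prune
  N13 x:[14,48] y:[10,55/3] z:[14,74/3] -> hit [14,55/3], descend [3, 6]
    N3 x:[43,48] y:[31/3,53/3] z:[46/3,74/3] -> miss, prune
    N6 x:[14,26] y:[10,55/3] z:[14,58/3] -> hit [14,55/3], descend [5, 10]
      N5 x:[15,23] y:[50/3,55/3] z:[16,58/3] -> hit [50/3,55/3] leaf, test {P2@t=18, P7@t=50/3}
      N10 x:[14,26] y:[10,38/3] z:[14,49/3] -> miss, prune

Summary -> nodes [0, 7, 2, 1, 8, 12, 13, 3, 6, 5, 10]; box-tests=11; leaf-entries=2; first=P7

== RESULT ==
2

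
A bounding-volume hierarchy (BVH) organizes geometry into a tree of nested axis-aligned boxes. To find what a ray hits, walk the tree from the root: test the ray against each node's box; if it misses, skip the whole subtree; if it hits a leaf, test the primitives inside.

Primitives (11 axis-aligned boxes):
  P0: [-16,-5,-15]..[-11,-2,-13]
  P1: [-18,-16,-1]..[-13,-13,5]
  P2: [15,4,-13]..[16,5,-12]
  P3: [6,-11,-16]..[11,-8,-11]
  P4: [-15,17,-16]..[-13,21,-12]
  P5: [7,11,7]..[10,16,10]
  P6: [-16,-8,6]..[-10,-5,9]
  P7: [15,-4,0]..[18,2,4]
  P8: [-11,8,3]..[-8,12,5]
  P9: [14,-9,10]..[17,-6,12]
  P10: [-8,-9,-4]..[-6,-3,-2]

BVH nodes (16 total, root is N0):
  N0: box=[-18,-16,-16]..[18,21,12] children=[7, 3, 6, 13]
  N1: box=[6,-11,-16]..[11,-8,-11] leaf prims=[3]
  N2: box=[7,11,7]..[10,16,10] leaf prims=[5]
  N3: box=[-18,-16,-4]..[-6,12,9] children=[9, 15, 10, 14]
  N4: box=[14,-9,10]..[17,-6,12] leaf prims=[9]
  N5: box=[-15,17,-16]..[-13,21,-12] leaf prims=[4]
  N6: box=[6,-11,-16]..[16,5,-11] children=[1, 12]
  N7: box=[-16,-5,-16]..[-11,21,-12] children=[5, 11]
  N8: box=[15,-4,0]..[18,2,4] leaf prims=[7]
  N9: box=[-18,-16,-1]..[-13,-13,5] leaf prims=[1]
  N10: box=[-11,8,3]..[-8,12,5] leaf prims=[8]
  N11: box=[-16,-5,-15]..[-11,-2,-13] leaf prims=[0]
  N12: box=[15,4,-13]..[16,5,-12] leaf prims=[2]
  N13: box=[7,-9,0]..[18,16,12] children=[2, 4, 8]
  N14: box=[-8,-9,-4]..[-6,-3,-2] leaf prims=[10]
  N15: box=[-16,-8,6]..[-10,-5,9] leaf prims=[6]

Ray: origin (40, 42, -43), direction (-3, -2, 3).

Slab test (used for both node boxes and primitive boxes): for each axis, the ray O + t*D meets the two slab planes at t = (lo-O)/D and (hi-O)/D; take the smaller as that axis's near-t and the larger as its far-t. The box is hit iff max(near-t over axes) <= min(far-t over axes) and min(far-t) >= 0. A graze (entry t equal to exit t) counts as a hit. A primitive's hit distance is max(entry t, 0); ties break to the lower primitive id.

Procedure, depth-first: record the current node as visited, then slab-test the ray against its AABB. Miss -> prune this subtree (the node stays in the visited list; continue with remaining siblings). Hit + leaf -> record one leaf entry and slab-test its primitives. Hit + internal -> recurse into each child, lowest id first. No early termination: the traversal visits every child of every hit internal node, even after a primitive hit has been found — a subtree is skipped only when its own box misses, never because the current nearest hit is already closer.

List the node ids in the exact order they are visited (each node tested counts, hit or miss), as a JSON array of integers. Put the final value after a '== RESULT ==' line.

Trace the traversal:
N0 x:[22/3,58/3] y:[21/2,29] z:[9,55/3] -> hit [21/2,55/3], descend [3, 6, 7, 13]
  N3 x:[46/3,58/3] y:[15,29] z:[13,52/3] -> hit [46/3,52/3], descend [9, 10, 14, 15]
    N9 x:[53/3,58/3] y:[55/2,29] z:[14,16] -> miss, prune
    N10 x:[16,17] y:[15,17] z:[46/3,16] -> hit [16,16] leaf, test {P8@t=16}
    N14 x:[46/3,16] y:[45/2,51/2] z:[13,41/3] -> miss, prune
    N15 x:[50/3,56/3] y:[47/2,25] z:[49/3,52/3] -> miss, prune
  N6 x:[8,34/3] y:[37/2,53/2] z:[9,32/3] -> miss, prune
  N7 x:[17,56/3] y:[21/2,47/2] z:[9,31/3] -> miss, prune
  N13 x:[22/3,11] y:[13,51/2] z:[43/3,55/3] -> miss, prune

order=[0, 3, 9, 10, 14, 15, 6, 7, 13]  |boxes|=9  |leaves|=1  hit=P8

== RESULT ==
[0, 3, 9, 10, 14, 15, 6, 7, 13]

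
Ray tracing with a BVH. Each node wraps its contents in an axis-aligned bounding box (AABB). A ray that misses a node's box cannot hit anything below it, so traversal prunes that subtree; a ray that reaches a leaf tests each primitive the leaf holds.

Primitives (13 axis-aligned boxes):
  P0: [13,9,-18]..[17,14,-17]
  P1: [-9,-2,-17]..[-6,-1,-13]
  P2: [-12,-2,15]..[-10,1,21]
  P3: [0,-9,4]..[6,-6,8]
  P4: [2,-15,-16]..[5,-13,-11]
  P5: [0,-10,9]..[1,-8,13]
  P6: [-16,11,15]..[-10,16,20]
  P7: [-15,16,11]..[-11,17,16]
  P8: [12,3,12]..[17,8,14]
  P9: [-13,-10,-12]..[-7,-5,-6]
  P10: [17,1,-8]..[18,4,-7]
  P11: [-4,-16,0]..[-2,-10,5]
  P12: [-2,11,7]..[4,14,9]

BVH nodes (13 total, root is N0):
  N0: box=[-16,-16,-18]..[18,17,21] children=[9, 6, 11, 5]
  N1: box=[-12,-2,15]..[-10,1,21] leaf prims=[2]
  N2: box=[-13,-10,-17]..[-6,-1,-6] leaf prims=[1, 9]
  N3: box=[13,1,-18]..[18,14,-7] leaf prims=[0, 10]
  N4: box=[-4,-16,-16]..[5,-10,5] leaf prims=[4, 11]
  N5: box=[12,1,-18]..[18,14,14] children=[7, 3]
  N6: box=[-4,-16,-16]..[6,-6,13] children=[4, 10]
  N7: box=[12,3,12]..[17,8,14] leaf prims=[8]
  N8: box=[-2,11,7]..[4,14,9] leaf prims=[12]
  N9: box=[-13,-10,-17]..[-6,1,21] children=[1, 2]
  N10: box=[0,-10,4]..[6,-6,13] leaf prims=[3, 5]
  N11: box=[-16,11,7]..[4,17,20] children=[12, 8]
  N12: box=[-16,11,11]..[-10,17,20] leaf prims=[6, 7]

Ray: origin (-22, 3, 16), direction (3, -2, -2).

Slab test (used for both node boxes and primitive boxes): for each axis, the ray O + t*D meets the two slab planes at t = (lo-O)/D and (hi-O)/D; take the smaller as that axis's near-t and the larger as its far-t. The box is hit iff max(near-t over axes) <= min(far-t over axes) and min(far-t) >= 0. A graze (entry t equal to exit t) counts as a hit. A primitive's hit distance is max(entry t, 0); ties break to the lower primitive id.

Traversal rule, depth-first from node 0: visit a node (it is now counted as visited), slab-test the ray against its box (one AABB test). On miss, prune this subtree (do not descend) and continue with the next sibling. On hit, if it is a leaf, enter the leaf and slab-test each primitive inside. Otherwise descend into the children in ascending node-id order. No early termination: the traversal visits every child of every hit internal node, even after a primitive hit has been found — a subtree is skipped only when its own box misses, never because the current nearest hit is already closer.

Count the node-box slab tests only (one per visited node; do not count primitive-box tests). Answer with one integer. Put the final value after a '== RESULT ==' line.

Traverse from the root:
N0 x:[2,40/3] y:[-7,19/2] z:[-5/2,17] -> hit [2,19/2], descend [5, 6, 9, 11]
  N5 x:[34/3,40/3] y:[-11/2,1] z:[1,17] -> miss, prune
  N6 x:[6,28/3] y:[9/2,19/2] z:[3/2,16] -> hit [6,28/3], descend [4, 10]
    N4 x:[6,9] y:[13/2,19/2] z:[11/2,16] -> hit [13/2,9] leaf, test {P4(miss), P11@t=13/2}
    N10 x:[22/3,28/3] y:[9/2,13/2] z:[3/2,6] -> miss, prune
  N9 x:[3,16/3] y:[1,13/2] z:[-5/2,33/2] -> hit [3,16/3], descend [1, 2]
    N1 x:[10/3,4] y:[1,5/2] z:[-5/2,1/2] -> miss, prune
    N2 x:[3,16/3] y:[2,13/2] z:[11,33/2] -> miss, prune
  N11 x:[2,26/3] y:[-7,-4] z:[-2,9/2] -> miss, prune

Visited [0, 5, 6, 4, 10, 9, 1, 2, 11]. Tests: 9 box, 1 leaf. Nearest: P11.

== RESULT ==
9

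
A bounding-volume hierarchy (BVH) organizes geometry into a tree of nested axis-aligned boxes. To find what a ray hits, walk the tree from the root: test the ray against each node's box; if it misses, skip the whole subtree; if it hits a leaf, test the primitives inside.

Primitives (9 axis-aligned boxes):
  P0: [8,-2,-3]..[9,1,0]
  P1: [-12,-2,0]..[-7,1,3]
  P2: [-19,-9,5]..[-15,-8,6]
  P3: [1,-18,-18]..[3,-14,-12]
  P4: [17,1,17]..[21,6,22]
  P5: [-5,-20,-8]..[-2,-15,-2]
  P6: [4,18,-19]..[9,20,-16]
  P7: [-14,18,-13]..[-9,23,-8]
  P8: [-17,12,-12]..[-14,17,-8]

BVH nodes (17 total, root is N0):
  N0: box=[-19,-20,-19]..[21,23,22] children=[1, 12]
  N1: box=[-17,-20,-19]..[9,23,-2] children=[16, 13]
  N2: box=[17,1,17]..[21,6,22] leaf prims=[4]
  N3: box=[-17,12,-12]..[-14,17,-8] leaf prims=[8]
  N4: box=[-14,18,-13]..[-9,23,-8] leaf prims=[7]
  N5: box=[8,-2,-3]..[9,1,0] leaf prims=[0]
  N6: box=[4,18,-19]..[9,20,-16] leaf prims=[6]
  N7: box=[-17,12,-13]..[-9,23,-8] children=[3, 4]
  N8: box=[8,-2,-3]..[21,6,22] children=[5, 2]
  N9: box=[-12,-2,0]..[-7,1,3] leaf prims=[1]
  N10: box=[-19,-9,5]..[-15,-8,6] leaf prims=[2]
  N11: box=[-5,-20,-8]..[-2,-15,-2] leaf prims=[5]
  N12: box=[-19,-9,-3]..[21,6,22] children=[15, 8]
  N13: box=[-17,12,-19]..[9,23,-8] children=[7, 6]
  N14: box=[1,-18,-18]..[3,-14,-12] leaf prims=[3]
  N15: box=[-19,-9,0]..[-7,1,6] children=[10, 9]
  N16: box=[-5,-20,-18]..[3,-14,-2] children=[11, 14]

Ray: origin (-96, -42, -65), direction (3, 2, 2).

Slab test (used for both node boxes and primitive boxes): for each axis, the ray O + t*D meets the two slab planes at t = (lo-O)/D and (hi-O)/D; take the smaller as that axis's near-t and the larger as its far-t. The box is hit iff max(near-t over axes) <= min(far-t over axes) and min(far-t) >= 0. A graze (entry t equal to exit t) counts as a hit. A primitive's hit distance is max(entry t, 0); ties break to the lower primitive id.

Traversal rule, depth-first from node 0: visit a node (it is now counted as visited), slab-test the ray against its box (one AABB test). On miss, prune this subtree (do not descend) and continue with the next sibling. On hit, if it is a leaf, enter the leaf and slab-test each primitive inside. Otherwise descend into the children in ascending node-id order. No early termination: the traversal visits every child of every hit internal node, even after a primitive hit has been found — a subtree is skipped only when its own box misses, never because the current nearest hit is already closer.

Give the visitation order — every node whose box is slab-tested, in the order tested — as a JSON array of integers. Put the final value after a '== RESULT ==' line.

Walk:
N0 x:[77/3,39] y:[11,65/2] z:[23,87/2] -> hit [77/3,65/2], descend [1, 12]
  N1 x:[79/3,35] y:[11,65/2] z:[23,63/2] -> hit [79/3,63/2], descend [13, 16]
    N13 x:[79/3,35] y:[27,65/2] z:[23,57/2] -> hit [27,57/2], descend [6, 7]
      N6 x:[100/3,35] y:[30,31] z:[23,49/2] -> miss, prune
      N7 x:[79/3,29] y:[27,65/2] z:[26,57/2] -> hit [27,57/2], descend [3, 4]
        N3 x:[79/3,82/3] y:[27,59/2] z:[53/2,57/2] -> hit [27,82/3] leaf, test {P8@t=27}
        N4 x:[82/3,29] y:[30,65/2] z:[26,57/2] -> miss, prune
    N16 x:[91/3,33] y:[11,14] z:[47/2,63/2] -> miss, prune
  N12 x:[77/3,39] y:[33/2,24] z:[31,87/2] -> miss, prune

Visited [0, 1, 13, 6, 7, 3, 4, 16, 12]. Tests: 9 box, 1 leaf. Nearest: P8.

== RESULT ==
[0, 1, 13, 6, 7, 3, 4, 16, 12]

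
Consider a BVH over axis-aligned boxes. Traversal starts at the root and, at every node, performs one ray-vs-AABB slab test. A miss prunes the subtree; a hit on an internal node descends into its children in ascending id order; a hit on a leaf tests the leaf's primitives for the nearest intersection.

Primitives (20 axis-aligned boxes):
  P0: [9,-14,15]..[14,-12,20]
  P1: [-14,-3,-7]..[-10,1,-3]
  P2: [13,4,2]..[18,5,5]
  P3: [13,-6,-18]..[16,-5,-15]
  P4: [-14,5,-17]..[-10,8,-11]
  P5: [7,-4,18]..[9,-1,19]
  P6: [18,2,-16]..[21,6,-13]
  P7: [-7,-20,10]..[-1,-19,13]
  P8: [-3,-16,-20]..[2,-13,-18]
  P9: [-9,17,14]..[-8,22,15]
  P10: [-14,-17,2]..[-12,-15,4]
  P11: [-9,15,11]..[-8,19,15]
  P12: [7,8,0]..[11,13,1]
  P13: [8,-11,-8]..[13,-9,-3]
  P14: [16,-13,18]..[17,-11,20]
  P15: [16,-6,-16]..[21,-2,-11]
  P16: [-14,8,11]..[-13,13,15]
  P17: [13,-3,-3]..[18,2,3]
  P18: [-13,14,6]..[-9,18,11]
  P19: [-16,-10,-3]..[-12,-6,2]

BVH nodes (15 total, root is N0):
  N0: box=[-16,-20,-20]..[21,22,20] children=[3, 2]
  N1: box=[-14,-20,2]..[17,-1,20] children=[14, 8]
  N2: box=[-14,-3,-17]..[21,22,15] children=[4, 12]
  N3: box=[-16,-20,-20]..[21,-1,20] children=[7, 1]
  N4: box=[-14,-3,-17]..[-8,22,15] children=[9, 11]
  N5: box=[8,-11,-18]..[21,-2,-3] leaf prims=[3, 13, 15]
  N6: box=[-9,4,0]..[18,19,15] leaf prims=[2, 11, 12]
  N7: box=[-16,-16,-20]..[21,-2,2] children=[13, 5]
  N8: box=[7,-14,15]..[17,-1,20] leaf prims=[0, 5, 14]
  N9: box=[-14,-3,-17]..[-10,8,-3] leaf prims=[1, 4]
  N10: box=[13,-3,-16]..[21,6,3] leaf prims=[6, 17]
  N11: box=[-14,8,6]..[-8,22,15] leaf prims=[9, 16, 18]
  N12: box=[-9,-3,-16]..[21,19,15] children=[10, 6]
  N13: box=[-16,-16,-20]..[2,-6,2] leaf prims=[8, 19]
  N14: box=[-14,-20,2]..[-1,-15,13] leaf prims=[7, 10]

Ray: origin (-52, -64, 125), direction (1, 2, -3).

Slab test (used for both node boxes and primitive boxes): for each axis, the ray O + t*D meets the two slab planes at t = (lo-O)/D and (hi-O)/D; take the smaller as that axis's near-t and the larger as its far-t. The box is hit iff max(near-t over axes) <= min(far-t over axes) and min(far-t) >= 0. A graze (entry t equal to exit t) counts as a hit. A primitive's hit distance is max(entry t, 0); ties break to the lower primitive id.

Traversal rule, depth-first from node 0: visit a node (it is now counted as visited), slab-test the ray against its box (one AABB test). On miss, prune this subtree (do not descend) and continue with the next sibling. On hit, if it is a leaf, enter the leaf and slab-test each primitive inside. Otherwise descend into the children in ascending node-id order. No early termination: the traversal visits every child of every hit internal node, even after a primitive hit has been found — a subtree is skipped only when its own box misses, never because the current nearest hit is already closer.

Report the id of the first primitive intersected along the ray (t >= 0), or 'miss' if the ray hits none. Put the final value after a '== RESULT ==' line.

Traverse from the root:
N0 x:[36,73] y:[22,43] z:[35,145/3] -> hit [36,43], descend [2, 3]
  N2 x:[38,73] y:[61/2,43] z:[110/3,142/3] -> hit [38,43], descend [4, 12]
    N4 x:[38,44] y:[61/2,43] z:[110/3,142/3] -> hit [38,43], descend [9, 11]
      N9 x:[38,42] y:[61/2,36] z:[128/3,142/3] -> miss, prune
      N11 x:[38,44] y:[36,43] z:[110/3,119/3] -> hit [38,119/3] leaf, test {P9(miss), P16@t=38, P18@t=39}
    N12 x:[43,73] y:[61/2,83/2] z:[110/3,47] -> miss, prune
  N3 x:[36,73] y:[22,63/2] z:[35,145/3] -> miss, prune

Summary -> nodes [0, 2, 4, 9, 11, 12, 3]; box-tests=7; leaf-entries=1; first=P16

== RESULT ==
16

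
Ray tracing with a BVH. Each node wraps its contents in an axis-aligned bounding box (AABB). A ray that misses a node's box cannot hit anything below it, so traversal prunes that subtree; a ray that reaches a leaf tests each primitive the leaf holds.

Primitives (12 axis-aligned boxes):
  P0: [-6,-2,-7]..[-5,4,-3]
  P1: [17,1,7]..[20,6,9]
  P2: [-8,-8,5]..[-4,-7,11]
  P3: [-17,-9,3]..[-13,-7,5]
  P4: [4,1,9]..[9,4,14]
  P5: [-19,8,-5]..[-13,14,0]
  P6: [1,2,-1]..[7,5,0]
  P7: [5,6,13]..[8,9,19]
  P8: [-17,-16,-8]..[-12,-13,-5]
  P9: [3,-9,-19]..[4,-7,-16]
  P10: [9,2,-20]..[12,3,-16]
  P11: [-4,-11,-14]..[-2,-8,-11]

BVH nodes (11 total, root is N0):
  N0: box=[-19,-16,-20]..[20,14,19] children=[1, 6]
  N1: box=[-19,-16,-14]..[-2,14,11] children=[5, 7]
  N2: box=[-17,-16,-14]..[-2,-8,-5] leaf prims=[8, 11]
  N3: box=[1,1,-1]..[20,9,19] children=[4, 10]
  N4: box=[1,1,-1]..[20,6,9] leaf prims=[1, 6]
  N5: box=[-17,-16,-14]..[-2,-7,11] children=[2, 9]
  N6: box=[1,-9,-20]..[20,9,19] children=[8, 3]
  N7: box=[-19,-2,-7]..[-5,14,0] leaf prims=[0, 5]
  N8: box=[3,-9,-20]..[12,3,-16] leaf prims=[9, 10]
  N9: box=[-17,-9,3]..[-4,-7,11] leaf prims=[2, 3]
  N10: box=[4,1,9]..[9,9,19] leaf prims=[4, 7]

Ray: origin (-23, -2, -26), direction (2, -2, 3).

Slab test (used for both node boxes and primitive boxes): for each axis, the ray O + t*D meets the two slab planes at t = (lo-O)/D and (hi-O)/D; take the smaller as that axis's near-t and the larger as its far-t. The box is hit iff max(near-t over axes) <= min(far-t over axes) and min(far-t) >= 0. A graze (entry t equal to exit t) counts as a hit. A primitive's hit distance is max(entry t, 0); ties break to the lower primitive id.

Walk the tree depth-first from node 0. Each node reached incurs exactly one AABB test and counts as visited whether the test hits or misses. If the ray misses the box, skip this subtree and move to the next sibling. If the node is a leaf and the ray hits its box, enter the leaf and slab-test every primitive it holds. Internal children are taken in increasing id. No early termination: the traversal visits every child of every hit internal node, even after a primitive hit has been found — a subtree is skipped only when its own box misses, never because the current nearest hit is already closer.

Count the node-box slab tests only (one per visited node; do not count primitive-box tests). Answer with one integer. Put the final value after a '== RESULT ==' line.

Trace the traversal:
N0 x:[2,43/2] y:[-8,7] z:[2,15] -> hit [2,7], descend [1, 6]
  N1 x:[2,21/2] y:[-8,7] z:[4,37/3] -> hit [4,7], descend [5, 7]
    N5 x:[3,21/2] y:[5/2,7] z:[4,37/3] -> hit [4,7], descend [2, 9]
      N2 x:[3,21/2] y:[3,7] z:[4,7] -> hit [4,7] leaf, test {P8(miss), P11(miss)}
      N9 x:[3,19/2] y:[5/2,7/2] z:[29/3,37/3] -> miss, prune
    N7 x:[2,9] y:[-8,0] z:[19/3,26/3] -> miss, prune
  N6 x:[12,43/2] y:[-11/2,7/2] z:[2,15] -> miss, prune

Visited [0, 1, 5, 2, 9, 7, 6]. Tests: 7 box, 1 leaf. Nearest: miss.

== RESULT ==
7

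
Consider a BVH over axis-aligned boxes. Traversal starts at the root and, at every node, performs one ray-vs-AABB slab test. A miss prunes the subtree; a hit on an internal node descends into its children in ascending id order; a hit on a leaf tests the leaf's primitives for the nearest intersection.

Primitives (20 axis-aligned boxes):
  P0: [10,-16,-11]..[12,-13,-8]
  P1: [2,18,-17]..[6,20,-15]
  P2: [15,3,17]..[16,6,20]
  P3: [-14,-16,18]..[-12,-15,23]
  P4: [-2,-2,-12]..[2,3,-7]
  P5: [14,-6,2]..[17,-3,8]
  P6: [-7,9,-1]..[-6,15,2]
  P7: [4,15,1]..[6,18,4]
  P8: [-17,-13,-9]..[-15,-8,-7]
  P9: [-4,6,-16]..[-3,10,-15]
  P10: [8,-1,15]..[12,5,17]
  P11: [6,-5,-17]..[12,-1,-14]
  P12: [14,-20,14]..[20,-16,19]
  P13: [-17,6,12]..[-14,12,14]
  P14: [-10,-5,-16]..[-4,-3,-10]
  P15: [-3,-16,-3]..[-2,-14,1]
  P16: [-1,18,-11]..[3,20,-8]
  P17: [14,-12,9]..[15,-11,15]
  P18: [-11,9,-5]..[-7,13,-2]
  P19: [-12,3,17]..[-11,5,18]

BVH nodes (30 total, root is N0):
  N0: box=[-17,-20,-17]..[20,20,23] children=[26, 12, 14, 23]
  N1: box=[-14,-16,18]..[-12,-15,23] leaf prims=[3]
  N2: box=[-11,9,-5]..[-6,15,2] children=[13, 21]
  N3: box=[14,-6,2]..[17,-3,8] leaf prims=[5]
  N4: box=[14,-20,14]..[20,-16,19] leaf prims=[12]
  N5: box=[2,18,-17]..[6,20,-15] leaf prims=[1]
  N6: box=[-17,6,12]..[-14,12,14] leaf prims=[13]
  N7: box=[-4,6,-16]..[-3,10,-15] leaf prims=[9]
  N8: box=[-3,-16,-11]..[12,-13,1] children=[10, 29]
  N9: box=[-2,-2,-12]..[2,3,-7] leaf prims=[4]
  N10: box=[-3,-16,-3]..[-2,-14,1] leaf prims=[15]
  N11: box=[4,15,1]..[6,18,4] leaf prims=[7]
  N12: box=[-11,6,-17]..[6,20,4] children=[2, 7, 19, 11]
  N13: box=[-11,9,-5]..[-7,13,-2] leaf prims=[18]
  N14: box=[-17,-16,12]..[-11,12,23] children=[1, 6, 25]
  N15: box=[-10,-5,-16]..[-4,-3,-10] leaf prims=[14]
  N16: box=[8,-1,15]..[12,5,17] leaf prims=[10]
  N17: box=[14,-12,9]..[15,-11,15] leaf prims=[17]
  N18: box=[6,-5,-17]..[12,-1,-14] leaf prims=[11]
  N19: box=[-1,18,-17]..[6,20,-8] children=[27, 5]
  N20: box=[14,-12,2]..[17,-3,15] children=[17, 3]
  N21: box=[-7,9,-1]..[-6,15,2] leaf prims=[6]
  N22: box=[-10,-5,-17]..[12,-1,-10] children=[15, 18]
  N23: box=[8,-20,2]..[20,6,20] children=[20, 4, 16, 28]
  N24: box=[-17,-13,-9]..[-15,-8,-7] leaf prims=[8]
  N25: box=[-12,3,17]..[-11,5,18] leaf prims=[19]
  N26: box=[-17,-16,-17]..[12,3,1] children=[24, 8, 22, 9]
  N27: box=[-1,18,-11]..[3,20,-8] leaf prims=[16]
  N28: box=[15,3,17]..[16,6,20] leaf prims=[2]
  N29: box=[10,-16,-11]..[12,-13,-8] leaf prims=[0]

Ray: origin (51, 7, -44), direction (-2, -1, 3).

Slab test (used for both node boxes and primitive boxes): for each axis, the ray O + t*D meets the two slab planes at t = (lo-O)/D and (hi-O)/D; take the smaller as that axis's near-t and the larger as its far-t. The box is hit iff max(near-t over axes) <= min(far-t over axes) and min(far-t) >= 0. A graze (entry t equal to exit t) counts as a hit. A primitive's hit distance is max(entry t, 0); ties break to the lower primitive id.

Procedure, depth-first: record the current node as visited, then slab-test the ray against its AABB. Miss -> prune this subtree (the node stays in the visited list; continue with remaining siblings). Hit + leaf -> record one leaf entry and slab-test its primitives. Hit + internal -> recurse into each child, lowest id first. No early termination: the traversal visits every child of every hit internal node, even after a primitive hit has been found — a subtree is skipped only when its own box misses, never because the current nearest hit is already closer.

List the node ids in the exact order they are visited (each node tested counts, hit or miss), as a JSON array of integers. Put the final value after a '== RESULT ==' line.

Trace the traversal:
N0 x:[31/2,34] y:[-13,27] z:[9,67/3] -> hit [31/2,67/3], descend [12, 14, 23, 26]
  N12 x:[45/2,31] y:[-13,1] z:[9,16] -> miss, prune
  N14 x:[31,34] y:[-5,23] z:[56/3,67/3] -> miss, prune
  N23 x:[31/2,43/2] y:[1,27] z:[46/3,64/3] -> hit [31/2,64/3], descend [4, 16, 20, 28]
    N4 x:[31/2,37/2] y:[23,27] z:[58/3,21] -> miss, prune
    N16 x:[39/2,43/2] y:[2,8] z:[59/3,61/3] -> miss, prune
    N20 x:[17,37/2] y:[10,19] z:[46/3,59/3] -> hit [17,37/2], descend [3, 17]
      N3 x:[17,37/2] y:[10,13] z:[46/3,52/3] -> miss, prune
      N17 x:[18,37/2] y:[18,19] z:[53/3,59/3] -> hit [18,37/2] leaf, test {P17@t=18}
    N28 x:[35/2,18] y:[1,4] z:[61/3,64/3] -> miss, prune
  N26 x:[39/2,34] y:[4,23] z:[9,15] -> miss, prune

Summary -> nodes [0, 12, 14, 23, 4, 16, 20, 3, 17, 28, 26]; box-tests=11; leaf-entries=1; first=P17

== RESULT ==
[0, 12, 14, 23, 4, 16, 20, 3, 17, 28, 26]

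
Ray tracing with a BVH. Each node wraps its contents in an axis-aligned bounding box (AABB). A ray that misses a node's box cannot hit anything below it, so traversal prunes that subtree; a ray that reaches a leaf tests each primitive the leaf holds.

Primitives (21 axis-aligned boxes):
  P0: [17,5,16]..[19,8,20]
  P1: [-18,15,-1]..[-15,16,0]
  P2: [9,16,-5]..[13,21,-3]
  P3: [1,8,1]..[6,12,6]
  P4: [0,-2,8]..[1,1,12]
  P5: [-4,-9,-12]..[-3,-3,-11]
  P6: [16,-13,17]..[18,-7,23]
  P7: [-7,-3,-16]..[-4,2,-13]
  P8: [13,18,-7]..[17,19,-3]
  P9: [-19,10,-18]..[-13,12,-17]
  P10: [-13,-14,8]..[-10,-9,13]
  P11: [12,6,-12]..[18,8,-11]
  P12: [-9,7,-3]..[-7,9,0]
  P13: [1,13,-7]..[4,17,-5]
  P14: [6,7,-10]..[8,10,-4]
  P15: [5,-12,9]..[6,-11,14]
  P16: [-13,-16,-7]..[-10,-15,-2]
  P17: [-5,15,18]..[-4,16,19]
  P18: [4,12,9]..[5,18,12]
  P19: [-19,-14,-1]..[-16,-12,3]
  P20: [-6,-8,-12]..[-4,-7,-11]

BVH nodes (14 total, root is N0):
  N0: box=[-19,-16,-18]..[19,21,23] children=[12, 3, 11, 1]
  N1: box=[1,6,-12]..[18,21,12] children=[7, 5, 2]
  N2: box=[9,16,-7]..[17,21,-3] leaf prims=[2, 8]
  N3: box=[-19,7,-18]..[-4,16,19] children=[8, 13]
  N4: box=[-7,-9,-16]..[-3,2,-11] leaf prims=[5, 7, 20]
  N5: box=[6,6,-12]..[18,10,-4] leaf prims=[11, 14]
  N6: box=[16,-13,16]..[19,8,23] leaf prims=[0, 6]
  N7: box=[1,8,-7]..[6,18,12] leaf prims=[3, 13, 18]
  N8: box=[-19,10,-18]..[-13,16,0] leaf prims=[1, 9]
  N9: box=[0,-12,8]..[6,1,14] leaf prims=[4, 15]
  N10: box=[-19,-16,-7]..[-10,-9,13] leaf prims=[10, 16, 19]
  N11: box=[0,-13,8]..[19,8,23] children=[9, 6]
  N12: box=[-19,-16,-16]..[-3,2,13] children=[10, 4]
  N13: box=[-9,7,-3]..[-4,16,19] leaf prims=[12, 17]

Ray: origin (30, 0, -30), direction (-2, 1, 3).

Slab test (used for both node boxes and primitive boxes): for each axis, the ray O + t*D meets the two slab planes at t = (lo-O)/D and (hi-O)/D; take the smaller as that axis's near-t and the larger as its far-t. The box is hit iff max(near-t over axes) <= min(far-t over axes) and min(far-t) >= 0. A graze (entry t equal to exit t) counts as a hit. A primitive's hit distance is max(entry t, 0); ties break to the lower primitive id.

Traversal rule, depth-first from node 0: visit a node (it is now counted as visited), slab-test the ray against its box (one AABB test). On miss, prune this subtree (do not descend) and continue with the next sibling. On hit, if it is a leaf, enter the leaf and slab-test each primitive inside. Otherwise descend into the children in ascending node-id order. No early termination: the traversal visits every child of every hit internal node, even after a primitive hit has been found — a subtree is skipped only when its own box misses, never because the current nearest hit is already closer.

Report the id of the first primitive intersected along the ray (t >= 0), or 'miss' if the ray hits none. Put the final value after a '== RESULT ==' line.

Walk:
N0 x:[11/2,49/2] y:[-16,21] z:[4,53/3] -> hit [11/2,53/3], descend [1, 3, 11, 12]
  N1 x:[6,29/2] y:[6,21] z:[6,14] -> hit [6,14], descend [2, 5, 7]
    N2 x:[13/2,21/2] y:[16,21] z:[23/3,9] -> miss, prune
    N5 x:[6,12] y:[6,10] z:[6,26/3] -> hit [6,26/3] leaf, test {P11@t=6, P14(miss)}
    N7 x:[12,29/2] y:[8,18] z:[23/3,14] -> hit [12,14] leaf, test {P3@t=12, P13(miss), P18@t=13}
  N3 x:[17,49/2] y:[7,16] z:[4,49/3] -> miss, prune
  N11 x:[11/2,15] y:[-13,8] z:[38/3,53/3] -> miss, prune
  N12 x:[33/2,49/2] y:[-16,2] z:[14/3,43/3] -> miss, prune

8 AABB tests over nodes [0, 1, 2, 5, 7, 3, 11, 12]; 2 leaves entered; closest P11.

== RESULT ==
11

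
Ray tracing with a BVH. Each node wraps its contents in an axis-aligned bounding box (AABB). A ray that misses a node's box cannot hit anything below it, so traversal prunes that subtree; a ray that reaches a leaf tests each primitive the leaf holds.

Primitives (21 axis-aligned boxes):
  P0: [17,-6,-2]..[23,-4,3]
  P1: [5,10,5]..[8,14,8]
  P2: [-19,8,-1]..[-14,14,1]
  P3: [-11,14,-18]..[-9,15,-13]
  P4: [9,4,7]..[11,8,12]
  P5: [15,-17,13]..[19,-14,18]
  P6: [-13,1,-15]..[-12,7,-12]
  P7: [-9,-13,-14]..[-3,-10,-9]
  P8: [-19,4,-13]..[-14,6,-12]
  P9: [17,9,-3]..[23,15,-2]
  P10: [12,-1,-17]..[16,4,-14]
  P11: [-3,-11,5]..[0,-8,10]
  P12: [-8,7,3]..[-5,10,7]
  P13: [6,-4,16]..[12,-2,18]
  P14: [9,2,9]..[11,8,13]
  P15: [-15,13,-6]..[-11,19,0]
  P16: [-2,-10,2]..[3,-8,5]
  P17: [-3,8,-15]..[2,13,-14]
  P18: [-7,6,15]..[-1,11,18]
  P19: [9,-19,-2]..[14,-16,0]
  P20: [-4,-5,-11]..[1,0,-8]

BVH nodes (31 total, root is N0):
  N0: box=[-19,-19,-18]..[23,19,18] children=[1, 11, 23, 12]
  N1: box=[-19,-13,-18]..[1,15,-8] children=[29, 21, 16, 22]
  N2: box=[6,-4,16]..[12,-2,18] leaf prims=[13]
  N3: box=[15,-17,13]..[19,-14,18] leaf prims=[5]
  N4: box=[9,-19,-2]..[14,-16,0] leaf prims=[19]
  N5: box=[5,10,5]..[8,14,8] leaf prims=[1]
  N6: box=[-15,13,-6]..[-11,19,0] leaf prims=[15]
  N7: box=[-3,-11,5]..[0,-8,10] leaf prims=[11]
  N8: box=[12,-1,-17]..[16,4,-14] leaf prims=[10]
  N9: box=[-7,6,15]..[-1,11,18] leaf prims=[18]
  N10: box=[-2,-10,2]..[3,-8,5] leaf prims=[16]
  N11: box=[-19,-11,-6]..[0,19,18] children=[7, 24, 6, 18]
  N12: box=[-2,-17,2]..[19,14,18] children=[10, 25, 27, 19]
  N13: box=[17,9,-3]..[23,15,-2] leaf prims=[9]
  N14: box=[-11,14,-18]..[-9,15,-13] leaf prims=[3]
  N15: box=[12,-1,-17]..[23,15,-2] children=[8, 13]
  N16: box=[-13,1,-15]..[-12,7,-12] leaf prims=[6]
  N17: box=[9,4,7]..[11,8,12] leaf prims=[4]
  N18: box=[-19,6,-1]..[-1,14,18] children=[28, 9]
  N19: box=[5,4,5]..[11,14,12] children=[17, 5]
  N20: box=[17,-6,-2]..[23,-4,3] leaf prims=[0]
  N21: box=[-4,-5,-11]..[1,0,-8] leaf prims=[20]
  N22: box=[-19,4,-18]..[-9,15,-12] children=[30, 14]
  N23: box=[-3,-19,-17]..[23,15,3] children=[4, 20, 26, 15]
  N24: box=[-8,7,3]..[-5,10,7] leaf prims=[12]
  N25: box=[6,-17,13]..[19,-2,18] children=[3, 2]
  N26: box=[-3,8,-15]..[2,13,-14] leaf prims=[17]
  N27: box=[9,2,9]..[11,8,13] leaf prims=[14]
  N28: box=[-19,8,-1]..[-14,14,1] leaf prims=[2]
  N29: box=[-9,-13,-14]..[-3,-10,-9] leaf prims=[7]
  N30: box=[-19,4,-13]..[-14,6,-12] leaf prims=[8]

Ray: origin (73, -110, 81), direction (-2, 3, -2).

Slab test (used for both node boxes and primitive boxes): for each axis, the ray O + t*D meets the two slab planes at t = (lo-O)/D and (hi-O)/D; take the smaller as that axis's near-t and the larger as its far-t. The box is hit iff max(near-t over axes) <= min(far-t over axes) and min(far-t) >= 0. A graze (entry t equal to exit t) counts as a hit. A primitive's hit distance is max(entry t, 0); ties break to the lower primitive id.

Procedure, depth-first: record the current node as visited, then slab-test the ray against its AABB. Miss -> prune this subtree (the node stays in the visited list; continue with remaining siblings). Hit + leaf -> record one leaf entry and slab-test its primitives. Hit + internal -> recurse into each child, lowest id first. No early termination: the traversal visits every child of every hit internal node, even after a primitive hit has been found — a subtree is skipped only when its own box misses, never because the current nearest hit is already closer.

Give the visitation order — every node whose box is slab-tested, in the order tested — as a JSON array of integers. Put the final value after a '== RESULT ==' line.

Walk:
N0 x:[25,46] y:[91/3,43] z:[63/2,99/2] -> hit [63/2,43], descend [1, 11, 12, 23]
  N1 x:[36,46] y:[97/3,125/3] z:[89/2,99/2] -> miss, prune
  N11 x:[73/2,46] y:[33,43] z:[63/2,87/2] -> hit [73/2,43], descend [6, 7, 18, 24]
    N6 x:[42,44] y:[41,43] z:[81/2,87/2] -> hit [42,43] leaf, test {P15@t=42}
    N7 x:[73/2,38] y:[33,34] z:[71/2,38] -> miss, prune
    N18 x:[37,46] y:[116/3,124/3] z:[63/2,41] -> hit [116/3,41], descend [9, 28]
      N9 x:[37,40] y:[116/3,121/3] z:[63/2,33] -> miss, prune
      N28 x:[87/2,46] y:[118/3,124/3] z:[40,41] -> miss, prune
    N24 x:[39,81/2] y:[39,40] z:[37,39] -> hit [39,39] leaf, test {P12@t=39}
  N12 x:[27,75/2] y:[31,124/3] z:[63/2,79/2] -> hit [63/2,75/2], descend [10, 19, 25, 27]
    N10 x:[35,75/2] y:[100/3,34] z:[38,79/2] -> miss, prune
    N19 x:[31,34] y:[38,124/3] z:[69/2,38] -> miss, prune
    N25 x:[27,67/2] y:[31,36] z:[63/2,34] -> hit [63/2,67/2], descend [2, 3]
      N2 x:[61/2,67/2] y:[106/3,36] z:[63/2,65/2] -> miss, prune
      N3 x:[27,29] y:[31,32] z:[63/2,34] -> miss, prune
    N27 x:[31,32] y:[112/3,118/3] z:[34,36] -> miss, prune
  N23 x:[25,38] y:[91/3,125/3] z:[39,49] -> miss, prune

order=[0, 1, 11, 6, 7, 18, 9, 28, 24, 12, 10, 19, 25, 2, 3, 27, 23]  |boxes|=17  |leaves|=2  hit=P12

== RESULT ==
[0, 1, 11, 6, 7, 18, 9, 28, 24, 12, 10, 19, 25, 2, 3, 27, 23]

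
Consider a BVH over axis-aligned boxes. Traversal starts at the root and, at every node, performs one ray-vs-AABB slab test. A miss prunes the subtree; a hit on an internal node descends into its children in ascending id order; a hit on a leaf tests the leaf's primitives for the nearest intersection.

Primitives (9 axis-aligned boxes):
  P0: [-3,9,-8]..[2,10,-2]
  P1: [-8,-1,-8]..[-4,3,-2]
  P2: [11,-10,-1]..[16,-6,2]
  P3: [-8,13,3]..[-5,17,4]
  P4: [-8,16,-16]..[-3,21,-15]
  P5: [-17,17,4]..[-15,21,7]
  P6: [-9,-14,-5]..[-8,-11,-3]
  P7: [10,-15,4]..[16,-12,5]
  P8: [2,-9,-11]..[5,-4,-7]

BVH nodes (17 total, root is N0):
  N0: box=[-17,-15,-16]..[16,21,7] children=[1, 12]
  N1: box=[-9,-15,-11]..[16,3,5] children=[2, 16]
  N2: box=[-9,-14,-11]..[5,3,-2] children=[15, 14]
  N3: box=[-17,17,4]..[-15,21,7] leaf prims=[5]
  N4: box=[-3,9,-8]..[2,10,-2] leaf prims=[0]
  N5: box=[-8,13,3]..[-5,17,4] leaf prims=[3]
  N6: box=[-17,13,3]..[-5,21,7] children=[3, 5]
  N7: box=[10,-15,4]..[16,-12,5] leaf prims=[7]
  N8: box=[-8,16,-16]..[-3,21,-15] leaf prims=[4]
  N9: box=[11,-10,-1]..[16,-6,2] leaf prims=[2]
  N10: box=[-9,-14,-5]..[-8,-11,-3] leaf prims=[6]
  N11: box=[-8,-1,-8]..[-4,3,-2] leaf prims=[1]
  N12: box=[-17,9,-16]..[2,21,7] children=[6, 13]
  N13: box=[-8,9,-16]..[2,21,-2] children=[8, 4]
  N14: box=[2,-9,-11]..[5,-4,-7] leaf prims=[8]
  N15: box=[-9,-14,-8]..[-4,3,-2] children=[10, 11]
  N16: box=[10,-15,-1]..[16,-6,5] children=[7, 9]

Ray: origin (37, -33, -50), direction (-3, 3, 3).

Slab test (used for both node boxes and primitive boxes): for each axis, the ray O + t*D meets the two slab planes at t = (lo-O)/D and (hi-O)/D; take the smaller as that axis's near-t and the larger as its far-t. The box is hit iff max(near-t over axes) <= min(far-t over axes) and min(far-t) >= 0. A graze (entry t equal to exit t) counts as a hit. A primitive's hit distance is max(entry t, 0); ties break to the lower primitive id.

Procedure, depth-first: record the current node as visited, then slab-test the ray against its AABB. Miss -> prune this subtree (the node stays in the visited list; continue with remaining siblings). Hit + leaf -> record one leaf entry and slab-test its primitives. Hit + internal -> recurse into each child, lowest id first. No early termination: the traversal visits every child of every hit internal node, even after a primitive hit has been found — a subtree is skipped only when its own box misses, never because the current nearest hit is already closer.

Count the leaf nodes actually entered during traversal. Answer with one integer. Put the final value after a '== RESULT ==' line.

Traverse from the root:
N0 x:[7,18] y:[6,18] z:[34/3,19] -> hit [34/3,18], descend [1, 12]
  N1 x:[7,46/3] y:[6,12] z:[13,55/3] -> miss, prune
  N12 x:[35/3,18] y:[14,18] z:[34/3,19] -> hit [14,18], descend [6, 13]
    N6 x:[14,18] y:[46/3,18] z:[53/3,19] -> hit [53/3,18], descend [3, 5]
      N3 x:[52/3,18] y:[50/3,18] z:[18,19] -> hit [18,18] leaf, test {P5@t=18}
      N5 x:[14,15] y:[46/3,50/3] z:[53/3,18] -> miss, prune
    N13 x:[35/3,15] y:[14,18] z:[34/3,16] -> hit [14,15], descend [4, 8]
      N4 x:[35/3,40/3] y:[14,43/3] z:[14,16] -> miss, prune
      N8 x:[40/3,15] y:[49/3,18] z:[34/3,35/3] -> miss, prune

order=[0, 1, 12, 6, 3, 5, 13, 4, 8]  |boxes|=9  |leaves|=1  hit=P5

== RESULT ==
1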